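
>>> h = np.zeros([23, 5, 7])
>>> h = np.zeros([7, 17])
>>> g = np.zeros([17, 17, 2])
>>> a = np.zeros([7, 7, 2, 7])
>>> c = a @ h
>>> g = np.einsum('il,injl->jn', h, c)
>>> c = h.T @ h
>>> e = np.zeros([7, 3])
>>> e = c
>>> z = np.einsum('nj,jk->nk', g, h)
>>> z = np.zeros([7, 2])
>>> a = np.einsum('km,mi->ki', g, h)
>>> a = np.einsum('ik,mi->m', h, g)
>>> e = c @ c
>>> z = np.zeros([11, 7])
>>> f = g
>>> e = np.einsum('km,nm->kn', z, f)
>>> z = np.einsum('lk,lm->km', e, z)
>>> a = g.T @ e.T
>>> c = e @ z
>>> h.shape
(7, 17)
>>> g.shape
(2, 7)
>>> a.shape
(7, 11)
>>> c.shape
(11, 7)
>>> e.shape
(11, 2)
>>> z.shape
(2, 7)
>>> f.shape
(2, 7)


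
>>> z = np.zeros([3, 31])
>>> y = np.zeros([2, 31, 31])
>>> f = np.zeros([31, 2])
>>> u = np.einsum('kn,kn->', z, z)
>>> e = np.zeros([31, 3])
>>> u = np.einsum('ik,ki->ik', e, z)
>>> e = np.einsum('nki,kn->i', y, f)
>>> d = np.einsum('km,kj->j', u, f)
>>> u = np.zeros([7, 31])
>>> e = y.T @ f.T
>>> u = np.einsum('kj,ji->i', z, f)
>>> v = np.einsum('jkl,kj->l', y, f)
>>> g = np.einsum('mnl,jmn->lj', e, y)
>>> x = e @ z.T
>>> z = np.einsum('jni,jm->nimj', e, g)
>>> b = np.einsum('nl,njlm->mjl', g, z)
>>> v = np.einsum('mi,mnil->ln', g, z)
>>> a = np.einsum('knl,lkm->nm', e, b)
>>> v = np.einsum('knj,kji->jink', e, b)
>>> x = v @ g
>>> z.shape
(31, 31, 2, 31)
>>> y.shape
(2, 31, 31)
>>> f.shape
(31, 2)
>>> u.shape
(2,)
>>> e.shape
(31, 31, 31)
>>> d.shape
(2,)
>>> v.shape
(31, 2, 31, 31)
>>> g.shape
(31, 2)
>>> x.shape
(31, 2, 31, 2)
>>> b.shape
(31, 31, 2)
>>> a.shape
(31, 2)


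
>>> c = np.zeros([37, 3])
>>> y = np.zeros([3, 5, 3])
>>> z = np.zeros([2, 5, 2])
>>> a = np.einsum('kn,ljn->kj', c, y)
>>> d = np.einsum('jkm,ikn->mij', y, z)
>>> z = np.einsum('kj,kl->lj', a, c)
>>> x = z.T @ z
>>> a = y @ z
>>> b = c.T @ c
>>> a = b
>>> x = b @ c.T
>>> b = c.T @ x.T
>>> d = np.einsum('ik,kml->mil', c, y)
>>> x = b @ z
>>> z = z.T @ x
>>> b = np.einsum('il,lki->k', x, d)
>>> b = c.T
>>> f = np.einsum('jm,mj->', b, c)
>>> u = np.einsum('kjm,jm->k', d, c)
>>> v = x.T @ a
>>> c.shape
(37, 3)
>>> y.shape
(3, 5, 3)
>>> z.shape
(5, 5)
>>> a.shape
(3, 3)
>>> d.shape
(5, 37, 3)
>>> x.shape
(3, 5)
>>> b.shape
(3, 37)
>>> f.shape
()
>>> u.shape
(5,)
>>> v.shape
(5, 3)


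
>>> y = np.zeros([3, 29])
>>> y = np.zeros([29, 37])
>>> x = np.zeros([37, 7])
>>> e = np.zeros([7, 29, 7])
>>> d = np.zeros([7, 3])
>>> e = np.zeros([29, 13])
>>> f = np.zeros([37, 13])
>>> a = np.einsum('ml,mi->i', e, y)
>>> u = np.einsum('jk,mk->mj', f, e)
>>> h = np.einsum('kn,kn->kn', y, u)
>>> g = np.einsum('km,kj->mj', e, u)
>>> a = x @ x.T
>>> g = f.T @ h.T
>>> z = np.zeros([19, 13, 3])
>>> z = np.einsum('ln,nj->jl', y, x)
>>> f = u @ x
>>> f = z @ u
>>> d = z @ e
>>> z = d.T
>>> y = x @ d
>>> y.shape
(37, 13)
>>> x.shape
(37, 7)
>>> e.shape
(29, 13)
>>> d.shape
(7, 13)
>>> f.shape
(7, 37)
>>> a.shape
(37, 37)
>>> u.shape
(29, 37)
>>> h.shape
(29, 37)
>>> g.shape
(13, 29)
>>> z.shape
(13, 7)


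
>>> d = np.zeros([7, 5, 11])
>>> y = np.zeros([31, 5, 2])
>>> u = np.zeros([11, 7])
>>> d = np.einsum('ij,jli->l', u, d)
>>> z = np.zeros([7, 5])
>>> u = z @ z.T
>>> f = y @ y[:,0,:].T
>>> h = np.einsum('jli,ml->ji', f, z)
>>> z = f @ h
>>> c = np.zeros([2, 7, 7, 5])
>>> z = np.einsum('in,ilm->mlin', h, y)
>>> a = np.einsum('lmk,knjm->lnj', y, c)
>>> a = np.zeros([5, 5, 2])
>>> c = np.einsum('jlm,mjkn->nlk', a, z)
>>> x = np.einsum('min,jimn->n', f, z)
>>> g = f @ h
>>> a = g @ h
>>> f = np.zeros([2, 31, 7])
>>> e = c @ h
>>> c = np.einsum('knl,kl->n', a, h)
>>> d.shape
(5,)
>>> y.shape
(31, 5, 2)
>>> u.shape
(7, 7)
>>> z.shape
(2, 5, 31, 31)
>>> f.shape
(2, 31, 7)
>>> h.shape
(31, 31)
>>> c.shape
(5,)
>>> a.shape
(31, 5, 31)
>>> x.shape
(31,)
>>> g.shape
(31, 5, 31)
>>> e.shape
(31, 5, 31)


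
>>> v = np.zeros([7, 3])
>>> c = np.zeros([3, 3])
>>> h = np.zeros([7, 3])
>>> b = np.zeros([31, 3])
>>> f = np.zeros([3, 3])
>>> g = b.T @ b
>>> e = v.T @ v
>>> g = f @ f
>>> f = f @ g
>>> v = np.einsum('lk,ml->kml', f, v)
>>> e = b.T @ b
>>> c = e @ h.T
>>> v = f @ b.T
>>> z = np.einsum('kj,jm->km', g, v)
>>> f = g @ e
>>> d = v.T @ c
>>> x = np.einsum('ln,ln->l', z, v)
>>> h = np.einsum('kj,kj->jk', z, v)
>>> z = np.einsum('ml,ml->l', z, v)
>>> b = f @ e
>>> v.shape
(3, 31)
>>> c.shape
(3, 7)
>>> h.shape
(31, 3)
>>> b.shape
(3, 3)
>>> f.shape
(3, 3)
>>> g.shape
(3, 3)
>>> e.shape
(3, 3)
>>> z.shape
(31,)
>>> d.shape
(31, 7)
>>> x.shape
(3,)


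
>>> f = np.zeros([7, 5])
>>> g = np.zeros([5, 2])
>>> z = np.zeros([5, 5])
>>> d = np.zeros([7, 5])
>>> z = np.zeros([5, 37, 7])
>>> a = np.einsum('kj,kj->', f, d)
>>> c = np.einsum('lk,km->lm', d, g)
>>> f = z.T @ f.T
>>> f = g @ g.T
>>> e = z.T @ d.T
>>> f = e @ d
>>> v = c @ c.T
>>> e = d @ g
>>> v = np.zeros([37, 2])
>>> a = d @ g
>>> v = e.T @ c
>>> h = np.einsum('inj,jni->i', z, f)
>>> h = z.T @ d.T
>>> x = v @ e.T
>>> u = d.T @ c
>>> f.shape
(7, 37, 5)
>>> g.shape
(5, 2)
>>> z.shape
(5, 37, 7)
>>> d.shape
(7, 5)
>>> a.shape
(7, 2)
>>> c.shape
(7, 2)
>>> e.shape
(7, 2)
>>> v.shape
(2, 2)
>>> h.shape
(7, 37, 7)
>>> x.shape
(2, 7)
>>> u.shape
(5, 2)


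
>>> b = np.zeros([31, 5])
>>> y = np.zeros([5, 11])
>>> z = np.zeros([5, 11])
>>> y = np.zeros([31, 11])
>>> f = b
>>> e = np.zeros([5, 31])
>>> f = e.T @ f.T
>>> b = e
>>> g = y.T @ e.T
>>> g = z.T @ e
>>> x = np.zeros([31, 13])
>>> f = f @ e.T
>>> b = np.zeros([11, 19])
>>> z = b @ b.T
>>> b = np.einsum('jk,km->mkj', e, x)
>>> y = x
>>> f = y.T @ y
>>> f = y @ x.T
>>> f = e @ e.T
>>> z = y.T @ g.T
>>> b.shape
(13, 31, 5)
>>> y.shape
(31, 13)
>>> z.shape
(13, 11)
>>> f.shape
(5, 5)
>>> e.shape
(5, 31)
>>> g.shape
(11, 31)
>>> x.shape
(31, 13)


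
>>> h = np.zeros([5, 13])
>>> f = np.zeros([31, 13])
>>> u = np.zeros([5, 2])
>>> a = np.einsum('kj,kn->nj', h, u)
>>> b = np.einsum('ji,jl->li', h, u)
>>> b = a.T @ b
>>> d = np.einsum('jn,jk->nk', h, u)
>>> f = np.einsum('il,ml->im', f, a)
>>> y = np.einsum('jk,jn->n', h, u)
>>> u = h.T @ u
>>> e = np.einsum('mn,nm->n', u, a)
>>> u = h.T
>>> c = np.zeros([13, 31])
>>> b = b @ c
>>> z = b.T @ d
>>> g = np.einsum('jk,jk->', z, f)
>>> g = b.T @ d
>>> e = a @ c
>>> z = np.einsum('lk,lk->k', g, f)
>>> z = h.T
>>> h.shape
(5, 13)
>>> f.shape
(31, 2)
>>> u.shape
(13, 5)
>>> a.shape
(2, 13)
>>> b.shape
(13, 31)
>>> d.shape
(13, 2)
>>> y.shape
(2,)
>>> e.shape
(2, 31)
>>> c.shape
(13, 31)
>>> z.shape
(13, 5)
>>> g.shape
(31, 2)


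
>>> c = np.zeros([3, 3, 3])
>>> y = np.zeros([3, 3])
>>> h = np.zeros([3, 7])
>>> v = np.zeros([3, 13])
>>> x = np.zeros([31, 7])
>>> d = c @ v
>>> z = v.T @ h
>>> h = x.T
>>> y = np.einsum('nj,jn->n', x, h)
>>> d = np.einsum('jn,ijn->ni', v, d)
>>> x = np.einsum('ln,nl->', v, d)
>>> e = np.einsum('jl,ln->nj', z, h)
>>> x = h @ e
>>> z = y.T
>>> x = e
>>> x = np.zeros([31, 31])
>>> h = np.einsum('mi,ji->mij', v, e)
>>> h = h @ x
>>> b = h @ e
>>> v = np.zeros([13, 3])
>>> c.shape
(3, 3, 3)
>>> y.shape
(31,)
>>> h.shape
(3, 13, 31)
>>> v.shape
(13, 3)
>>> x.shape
(31, 31)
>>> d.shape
(13, 3)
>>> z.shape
(31,)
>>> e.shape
(31, 13)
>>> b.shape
(3, 13, 13)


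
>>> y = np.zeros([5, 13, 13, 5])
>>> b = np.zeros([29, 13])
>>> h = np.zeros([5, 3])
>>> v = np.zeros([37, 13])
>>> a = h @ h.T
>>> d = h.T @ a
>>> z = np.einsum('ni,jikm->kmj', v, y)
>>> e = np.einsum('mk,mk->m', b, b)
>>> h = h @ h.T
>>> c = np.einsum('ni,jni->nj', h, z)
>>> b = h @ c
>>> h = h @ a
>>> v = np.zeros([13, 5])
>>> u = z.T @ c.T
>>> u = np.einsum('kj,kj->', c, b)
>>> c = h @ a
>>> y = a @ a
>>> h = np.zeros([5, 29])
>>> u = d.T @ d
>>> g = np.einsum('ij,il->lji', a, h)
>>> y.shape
(5, 5)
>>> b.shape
(5, 13)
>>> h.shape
(5, 29)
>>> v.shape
(13, 5)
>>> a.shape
(5, 5)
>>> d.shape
(3, 5)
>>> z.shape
(13, 5, 5)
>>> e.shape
(29,)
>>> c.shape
(5, 5)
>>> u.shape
(5, 5)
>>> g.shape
(29, 5, 5)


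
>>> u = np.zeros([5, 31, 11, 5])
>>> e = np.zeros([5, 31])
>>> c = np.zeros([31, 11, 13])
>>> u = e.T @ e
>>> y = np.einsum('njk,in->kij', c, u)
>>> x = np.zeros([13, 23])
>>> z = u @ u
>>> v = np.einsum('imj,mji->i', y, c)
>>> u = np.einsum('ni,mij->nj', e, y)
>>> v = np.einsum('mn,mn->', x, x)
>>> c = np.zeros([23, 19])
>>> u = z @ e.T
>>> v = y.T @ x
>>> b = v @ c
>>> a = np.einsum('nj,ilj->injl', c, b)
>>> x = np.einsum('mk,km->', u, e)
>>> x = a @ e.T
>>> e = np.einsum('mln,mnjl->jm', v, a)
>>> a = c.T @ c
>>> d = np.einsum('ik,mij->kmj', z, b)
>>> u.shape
(31, 5)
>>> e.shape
(19, 11)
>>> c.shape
(23, 19)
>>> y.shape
(13, 31, 11)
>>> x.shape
(11, 23, 19, 5)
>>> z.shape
(31, 31)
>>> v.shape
(11, 31, 23)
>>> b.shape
(11, 31, 19)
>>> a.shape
(19, 19)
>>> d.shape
(31, 11, 19)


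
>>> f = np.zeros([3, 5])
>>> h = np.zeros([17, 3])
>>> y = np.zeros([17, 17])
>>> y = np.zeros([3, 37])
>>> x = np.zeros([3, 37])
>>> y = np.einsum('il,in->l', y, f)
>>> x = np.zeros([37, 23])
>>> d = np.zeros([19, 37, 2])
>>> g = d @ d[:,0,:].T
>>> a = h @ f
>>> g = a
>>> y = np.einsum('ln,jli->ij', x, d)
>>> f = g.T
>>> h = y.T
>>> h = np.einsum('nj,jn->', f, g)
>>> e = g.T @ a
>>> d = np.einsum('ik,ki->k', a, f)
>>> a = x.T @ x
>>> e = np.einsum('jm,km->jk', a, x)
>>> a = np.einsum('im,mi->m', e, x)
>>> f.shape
(5, 17)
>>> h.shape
()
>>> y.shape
(2, 19)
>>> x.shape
(37, 23)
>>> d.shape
(5,)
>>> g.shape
(17, 5)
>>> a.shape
(37,)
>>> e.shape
(23, 37)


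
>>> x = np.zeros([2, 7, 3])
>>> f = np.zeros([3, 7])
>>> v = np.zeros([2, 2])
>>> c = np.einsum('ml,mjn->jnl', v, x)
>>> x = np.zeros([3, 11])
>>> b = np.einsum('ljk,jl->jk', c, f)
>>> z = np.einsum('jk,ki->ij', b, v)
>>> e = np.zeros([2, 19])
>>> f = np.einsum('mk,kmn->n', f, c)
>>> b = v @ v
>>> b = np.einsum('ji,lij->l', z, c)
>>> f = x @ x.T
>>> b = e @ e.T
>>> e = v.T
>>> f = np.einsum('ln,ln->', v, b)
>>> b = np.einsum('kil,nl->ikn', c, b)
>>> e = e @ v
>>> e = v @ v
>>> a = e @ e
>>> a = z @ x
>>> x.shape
(3, 11)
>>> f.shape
()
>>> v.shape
(2, 2)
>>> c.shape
(7, 3, 2)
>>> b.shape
(3, 7, 2)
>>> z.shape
(2, 3)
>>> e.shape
(2, 2)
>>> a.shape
(2, 11)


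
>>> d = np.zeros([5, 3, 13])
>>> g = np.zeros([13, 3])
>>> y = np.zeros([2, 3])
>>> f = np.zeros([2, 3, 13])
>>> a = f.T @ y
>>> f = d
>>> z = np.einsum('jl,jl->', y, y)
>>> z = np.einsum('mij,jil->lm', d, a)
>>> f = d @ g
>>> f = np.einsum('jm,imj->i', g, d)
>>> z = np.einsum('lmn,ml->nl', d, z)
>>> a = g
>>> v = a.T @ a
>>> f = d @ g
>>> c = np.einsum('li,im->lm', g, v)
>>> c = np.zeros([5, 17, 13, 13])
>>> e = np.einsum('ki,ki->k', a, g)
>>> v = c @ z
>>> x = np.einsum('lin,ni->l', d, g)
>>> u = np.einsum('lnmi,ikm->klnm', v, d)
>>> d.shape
(5, 3, 13)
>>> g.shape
(13, 3)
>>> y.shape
(2, 3)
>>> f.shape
(5, 3, 3)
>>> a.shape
(13, 3)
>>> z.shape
(13, 5)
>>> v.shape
(5, 17, 13, 5)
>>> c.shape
(5, 17, 13, 13)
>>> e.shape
(13,)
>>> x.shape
(5,)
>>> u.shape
(3, 5, 17, 13)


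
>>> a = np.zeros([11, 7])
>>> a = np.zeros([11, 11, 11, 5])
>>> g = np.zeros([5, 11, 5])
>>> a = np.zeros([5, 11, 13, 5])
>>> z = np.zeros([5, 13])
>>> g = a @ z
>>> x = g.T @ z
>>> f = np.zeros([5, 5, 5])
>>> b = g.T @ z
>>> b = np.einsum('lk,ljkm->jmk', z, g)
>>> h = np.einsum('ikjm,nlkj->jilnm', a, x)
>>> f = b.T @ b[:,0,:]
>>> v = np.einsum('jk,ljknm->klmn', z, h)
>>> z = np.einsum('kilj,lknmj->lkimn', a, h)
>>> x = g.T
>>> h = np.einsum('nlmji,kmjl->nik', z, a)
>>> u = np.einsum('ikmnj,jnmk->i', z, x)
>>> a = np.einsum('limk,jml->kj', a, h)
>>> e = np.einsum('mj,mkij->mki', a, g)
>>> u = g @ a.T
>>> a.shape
(5, 13)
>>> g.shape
(5, 11, 13, 13)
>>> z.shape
(13, 5, 11, 13, 13)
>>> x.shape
(13, 13, 11, 5)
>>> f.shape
(13, 13, 13)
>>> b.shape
(11, 13, 13)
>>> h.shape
(13, 13, 5)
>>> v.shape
(13, 13, 5, 13)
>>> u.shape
(5, 11, 13, 5)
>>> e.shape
(5, 11, 13)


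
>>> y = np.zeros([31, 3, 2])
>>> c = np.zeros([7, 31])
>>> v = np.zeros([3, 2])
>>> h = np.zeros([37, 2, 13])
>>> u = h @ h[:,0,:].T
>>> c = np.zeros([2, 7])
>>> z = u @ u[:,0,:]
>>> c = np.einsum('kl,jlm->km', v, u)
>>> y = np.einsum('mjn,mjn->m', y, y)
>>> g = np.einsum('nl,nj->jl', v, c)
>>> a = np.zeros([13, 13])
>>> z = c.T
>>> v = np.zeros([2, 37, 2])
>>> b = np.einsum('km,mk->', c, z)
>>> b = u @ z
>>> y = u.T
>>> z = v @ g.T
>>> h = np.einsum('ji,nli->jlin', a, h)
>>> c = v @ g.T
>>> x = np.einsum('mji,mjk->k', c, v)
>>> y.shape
(37, 2, 37)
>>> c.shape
(2, 37, 37)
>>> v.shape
(2, 37, 2)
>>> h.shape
(13, 2, 13, 37)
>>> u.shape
(37, 2, 37)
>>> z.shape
(2, 37, 37)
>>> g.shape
(37, 2)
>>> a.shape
(13, 13)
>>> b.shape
(37, 2, 3)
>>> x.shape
(2,)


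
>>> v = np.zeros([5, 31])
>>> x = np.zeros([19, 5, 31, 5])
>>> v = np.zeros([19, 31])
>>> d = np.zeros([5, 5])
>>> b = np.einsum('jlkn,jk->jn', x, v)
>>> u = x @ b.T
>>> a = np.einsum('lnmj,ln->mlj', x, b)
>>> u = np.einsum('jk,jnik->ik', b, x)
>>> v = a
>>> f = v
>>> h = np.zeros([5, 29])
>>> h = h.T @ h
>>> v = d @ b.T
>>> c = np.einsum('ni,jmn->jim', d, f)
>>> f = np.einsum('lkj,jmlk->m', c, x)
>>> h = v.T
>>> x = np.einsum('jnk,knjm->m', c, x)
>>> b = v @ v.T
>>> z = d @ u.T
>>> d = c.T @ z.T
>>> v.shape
(5, 19)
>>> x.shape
(5,)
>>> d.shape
(19, 5, 5)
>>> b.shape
(5, 5)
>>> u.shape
(31, 5)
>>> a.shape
(31, 19, 5)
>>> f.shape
(5,)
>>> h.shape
(19, 5)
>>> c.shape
(31, 5, 19)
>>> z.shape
(5, 31)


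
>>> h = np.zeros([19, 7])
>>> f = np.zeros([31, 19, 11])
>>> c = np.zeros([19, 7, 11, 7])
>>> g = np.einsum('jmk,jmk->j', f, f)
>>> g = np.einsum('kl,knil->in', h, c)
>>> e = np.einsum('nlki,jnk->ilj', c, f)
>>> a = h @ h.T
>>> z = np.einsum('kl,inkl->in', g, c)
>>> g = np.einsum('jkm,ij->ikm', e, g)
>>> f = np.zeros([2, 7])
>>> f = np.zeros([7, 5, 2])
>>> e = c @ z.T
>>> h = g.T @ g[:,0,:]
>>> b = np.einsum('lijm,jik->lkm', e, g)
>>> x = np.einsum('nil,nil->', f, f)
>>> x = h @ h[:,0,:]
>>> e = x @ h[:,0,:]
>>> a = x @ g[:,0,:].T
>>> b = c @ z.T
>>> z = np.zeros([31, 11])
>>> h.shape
(31, 7, 31)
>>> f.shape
(7, 5, 2)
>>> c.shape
(19, 7, 11, 7)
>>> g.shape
(11, 7, 31)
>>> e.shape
(31, 7, 31)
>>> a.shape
(31, 7, 11)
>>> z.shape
(31, 11)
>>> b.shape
(19, 7, 11, 19)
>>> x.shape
(31, 7, 31)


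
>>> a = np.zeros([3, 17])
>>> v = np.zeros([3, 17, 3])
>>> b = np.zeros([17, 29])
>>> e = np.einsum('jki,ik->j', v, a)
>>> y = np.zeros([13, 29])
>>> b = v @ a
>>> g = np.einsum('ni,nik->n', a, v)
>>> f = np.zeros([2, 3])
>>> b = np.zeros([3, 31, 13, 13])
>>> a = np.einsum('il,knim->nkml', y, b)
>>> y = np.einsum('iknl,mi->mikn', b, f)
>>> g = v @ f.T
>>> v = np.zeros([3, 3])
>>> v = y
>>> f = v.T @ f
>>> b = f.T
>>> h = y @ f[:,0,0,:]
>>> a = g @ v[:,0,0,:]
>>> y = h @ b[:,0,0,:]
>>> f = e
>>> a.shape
(3, 17, 13)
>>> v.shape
(2, 3, 31, 13)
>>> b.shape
(3, 3, 31, 13)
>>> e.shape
(3,)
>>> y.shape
(2, 3, 31, 13)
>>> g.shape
(3, 17, 2)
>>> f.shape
(3,)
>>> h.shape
(2, 3, 31, 3)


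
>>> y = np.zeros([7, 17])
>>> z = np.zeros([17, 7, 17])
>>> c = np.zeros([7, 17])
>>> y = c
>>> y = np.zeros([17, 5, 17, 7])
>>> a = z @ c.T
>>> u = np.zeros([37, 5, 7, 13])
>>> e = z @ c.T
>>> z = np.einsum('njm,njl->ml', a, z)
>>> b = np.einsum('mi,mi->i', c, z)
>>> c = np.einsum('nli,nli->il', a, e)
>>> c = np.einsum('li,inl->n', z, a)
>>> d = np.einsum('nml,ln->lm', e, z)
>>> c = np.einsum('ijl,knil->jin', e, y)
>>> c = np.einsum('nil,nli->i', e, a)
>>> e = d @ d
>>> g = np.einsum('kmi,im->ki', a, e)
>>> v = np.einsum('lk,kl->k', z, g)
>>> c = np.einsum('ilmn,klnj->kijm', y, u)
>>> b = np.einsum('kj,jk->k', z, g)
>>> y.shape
(17, 5, 17, 7)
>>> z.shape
(7, 17)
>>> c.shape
(37, 17, 13, 17)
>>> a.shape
(17, 7, 7)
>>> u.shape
(37, 5, 7, 13)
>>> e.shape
(7, 7)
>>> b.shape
(7,)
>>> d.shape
(7, 7)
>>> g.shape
(17, 7)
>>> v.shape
(17,)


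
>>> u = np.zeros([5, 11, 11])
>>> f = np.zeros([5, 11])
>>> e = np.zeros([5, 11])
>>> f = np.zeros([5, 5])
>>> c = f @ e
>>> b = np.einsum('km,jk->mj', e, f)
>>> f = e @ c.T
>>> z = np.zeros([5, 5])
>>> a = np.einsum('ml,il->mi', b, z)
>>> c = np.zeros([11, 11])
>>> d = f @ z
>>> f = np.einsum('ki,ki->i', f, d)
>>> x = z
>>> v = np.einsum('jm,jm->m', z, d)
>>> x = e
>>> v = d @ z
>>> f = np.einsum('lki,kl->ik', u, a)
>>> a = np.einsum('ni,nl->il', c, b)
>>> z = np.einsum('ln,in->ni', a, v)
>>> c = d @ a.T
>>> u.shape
(5, 11, 11)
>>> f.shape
(11, 11)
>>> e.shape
(5, 11)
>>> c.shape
(5, 11)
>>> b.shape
(11, 5)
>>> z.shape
(5, 5)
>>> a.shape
(11, 5)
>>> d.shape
(5, 5)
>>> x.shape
(5, 11)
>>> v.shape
(5, 5)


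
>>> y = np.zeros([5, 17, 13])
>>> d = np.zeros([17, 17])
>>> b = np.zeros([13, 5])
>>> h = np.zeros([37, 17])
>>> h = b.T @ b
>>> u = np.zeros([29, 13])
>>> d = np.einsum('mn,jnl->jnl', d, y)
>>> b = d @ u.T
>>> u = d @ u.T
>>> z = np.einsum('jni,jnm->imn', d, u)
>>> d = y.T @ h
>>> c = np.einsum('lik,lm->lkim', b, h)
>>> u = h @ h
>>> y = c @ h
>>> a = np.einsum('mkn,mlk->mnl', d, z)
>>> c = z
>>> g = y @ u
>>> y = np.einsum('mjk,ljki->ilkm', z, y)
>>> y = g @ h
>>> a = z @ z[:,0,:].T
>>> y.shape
(5, 29, 17, 5)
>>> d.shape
(13, 17, 5)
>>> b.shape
(5, 17, 29)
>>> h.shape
(5, 5)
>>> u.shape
(5, 5)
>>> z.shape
(13, 29, 17)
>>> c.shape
(13, 29, 17)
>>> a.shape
(13, 29, 13)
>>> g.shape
(5, 29, 17, 5)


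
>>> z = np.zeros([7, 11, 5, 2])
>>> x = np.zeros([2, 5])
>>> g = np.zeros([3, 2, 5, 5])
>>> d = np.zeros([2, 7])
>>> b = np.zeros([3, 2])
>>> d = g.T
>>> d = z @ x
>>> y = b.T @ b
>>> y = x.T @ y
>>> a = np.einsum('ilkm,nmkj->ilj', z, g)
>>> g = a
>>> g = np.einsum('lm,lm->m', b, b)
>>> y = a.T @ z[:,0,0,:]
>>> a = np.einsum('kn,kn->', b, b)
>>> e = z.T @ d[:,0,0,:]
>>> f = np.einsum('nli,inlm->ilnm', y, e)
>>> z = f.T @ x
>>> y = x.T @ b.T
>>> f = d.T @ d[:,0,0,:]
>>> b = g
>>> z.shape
(5, 5, 11, 5)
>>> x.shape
(2, 5)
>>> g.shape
(2,)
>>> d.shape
(7, 11, 5, 5)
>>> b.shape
(2,)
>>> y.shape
(5, 3)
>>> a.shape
()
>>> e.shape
(2, 5, 11, 5)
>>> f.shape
(5, 5, 11, 5)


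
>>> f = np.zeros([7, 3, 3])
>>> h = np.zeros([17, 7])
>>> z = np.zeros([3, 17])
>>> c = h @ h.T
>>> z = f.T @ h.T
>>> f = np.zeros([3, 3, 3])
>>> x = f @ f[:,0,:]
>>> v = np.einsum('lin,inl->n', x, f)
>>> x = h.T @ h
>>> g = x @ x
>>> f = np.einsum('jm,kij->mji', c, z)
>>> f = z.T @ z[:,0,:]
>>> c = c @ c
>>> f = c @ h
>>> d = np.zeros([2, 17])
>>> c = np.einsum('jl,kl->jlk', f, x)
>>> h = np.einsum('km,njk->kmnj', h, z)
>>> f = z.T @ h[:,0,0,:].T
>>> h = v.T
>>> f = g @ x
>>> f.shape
(7, 7)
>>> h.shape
(3,)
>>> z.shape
(3, 3, 17)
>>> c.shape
(17, 7, 7)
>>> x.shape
(7, 7)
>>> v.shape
(3,)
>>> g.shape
(7, 7)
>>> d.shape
(2, 17)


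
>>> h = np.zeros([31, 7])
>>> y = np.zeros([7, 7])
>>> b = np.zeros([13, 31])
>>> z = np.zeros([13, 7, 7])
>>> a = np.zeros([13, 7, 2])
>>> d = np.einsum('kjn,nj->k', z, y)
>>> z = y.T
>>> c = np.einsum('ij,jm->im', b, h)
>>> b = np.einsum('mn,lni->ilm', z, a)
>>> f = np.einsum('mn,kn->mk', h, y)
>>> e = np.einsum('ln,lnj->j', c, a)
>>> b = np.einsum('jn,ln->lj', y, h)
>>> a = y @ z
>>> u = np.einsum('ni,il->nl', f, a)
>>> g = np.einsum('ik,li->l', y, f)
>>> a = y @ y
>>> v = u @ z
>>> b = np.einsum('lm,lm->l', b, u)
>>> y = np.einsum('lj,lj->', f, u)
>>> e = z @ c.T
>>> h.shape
(31, 7)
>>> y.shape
()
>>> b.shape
(31,)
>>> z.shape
(7, 7)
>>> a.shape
(7, 7)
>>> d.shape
(13,)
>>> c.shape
(13, 7)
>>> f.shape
(31, 7)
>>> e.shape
(7, 13)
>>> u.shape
(31, 7)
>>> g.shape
(31,)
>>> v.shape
(31, 7)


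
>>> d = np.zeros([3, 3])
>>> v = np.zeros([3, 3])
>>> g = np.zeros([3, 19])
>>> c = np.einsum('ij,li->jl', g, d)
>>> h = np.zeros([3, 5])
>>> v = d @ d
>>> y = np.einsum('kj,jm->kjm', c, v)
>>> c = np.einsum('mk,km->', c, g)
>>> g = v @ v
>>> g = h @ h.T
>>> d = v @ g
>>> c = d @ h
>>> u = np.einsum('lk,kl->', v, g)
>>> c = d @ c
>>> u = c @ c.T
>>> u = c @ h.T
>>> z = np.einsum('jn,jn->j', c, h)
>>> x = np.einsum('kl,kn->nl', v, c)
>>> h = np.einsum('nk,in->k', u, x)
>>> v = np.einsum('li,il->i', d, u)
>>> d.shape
(3, 3)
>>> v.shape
(3,)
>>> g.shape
(3, 3)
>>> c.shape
(3, 5)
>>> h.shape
(3,)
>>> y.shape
(19, 3, 3)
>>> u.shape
(3, 3)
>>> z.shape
(3,)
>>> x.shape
(5, 3)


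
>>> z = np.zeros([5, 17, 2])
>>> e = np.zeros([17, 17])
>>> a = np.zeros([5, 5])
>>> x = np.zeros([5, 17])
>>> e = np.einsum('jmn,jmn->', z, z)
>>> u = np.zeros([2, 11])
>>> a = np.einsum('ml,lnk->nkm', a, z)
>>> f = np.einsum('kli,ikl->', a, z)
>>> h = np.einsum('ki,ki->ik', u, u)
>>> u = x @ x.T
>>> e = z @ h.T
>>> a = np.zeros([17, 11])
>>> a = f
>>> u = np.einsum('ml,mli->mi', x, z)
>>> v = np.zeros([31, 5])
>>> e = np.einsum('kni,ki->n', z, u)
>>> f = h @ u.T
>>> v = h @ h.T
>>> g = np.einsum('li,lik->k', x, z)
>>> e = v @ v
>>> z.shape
(5, 17, 2)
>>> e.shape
(11, 11)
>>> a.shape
()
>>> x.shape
(5, 17)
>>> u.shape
(5, 2)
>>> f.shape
(11, 5)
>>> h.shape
(11, 2)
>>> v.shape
(11, 11)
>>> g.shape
(2,)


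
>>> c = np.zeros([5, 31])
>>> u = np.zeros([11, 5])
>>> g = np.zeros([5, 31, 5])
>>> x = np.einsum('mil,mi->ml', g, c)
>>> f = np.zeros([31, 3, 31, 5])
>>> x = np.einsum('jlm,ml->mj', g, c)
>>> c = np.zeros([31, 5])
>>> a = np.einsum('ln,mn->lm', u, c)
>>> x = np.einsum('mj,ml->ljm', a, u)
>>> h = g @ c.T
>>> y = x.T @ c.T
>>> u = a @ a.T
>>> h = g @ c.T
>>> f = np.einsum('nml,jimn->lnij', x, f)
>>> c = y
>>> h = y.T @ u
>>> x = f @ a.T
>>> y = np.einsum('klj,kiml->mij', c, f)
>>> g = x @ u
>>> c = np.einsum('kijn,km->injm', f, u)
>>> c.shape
(5, 31, 3, 11)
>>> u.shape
(11, 11)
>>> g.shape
(11, 5, 3, 11)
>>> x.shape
(11, 5, 3, 11)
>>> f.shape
(11, 5, 3, 31)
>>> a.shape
(11, 31)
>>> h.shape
(31, 31, 11)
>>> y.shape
(3, 5, 31)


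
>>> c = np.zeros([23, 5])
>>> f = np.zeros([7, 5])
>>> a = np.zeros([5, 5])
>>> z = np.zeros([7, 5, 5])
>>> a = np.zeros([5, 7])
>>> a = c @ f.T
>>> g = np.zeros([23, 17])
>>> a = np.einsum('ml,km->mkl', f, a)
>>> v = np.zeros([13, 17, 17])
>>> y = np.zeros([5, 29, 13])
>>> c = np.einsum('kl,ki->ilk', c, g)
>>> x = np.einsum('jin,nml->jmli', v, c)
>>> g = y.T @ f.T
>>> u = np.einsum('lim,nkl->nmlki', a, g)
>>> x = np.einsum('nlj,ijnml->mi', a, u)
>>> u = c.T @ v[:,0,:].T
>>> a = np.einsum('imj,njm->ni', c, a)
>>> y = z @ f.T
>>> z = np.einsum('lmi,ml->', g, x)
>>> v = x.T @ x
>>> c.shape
(17, 5, 23)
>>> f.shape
(7, 5)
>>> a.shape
(7, 17)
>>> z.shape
()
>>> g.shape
(13, 29, 7)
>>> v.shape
(13, 13)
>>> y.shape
(7, 5, 7)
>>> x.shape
(29, 13)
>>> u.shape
(23, 5, 13)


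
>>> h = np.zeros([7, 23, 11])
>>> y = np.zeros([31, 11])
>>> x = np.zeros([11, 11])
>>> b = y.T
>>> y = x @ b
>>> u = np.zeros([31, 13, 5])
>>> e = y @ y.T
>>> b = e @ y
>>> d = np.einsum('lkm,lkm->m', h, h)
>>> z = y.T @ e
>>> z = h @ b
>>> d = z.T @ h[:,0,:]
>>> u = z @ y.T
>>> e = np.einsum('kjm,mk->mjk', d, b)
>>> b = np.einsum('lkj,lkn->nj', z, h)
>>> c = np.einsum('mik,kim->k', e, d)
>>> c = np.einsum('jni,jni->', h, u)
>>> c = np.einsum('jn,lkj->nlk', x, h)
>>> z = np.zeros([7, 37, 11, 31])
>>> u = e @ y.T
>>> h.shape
(7, 23, 11)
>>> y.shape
(11, 31)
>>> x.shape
(11, 11)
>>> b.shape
(11, 31)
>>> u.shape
(11, 23, 11)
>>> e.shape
(11, 23, 31)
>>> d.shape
(31, 23, 11)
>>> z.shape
(7, 37, 11, 31)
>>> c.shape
(11, 7, 23)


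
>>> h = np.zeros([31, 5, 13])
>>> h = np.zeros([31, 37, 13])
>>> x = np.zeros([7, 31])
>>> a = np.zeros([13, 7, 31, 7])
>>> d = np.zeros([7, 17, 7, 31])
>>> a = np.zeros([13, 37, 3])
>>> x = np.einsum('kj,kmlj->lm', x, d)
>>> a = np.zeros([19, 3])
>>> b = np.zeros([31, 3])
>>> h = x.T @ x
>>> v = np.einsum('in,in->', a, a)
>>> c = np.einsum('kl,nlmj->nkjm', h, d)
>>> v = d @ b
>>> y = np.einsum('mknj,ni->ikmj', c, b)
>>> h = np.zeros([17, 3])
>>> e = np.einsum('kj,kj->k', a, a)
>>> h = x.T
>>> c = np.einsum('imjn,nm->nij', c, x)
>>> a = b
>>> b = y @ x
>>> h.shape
(17, 7)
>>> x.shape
(7, 17)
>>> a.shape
(31, 3)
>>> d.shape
(7, 17, 7, 31)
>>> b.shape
(3, 17, 7, 17)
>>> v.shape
(7, 17, 7, 3)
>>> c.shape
(7, 7, 31)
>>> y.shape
(3, 17, 7, 7)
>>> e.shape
(19,)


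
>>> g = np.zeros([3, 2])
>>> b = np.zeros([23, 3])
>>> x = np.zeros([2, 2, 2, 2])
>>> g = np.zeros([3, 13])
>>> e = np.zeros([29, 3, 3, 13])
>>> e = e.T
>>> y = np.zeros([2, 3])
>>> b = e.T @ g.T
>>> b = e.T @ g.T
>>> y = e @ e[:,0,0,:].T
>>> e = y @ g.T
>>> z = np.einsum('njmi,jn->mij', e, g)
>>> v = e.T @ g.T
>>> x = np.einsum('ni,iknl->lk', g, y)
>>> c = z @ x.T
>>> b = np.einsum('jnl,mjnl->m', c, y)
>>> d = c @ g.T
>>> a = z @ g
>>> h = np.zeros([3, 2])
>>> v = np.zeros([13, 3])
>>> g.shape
(3, 13)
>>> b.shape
(13,)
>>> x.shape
(13, 3)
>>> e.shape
(13, 3, 3, 3)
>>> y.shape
(13, 3, 3, 13)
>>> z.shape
(3, 3, 3)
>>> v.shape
(13, 3)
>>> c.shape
(3, 3, 13)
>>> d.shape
(3, 3, 3)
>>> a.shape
(3, 3, 13)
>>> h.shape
(3, 2)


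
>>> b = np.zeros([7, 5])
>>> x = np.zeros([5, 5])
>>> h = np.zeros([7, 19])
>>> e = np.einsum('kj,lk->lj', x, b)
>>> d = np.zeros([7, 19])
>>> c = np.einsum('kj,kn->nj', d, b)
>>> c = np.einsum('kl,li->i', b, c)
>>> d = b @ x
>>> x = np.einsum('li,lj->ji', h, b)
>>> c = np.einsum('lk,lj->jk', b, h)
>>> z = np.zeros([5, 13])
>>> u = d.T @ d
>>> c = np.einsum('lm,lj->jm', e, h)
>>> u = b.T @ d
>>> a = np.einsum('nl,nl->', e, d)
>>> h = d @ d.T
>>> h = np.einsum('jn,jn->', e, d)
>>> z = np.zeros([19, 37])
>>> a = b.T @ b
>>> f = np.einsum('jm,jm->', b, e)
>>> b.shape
(7, 5)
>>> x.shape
(5, 19)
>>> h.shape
()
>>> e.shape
(7, 5)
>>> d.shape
(7, 5)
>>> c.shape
(19, 5)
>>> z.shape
(19, 37)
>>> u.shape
(5, 5)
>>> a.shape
(5, 5)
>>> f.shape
()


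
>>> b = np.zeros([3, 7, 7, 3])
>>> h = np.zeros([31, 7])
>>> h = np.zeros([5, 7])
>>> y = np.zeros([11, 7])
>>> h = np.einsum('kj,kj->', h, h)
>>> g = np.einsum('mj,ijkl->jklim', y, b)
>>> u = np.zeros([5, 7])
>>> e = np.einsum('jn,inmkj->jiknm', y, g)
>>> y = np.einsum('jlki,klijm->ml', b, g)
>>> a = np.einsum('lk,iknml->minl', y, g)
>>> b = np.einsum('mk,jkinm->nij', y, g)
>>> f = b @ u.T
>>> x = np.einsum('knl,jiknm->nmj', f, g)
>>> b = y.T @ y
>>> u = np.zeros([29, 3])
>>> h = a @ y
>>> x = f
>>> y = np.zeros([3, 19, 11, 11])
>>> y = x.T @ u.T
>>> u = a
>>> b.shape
(7, 7)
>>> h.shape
(3, 7, 3, 7)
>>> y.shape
(5, 3, 29)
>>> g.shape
(7, 7, 3, 3, 11)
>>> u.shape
(3, 7, 3, 11)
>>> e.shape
(11, 7, 3, 7, 3)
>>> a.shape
(3, 7, 3, 11)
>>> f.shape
(3, 3, 5)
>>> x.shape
(3, 3, 5)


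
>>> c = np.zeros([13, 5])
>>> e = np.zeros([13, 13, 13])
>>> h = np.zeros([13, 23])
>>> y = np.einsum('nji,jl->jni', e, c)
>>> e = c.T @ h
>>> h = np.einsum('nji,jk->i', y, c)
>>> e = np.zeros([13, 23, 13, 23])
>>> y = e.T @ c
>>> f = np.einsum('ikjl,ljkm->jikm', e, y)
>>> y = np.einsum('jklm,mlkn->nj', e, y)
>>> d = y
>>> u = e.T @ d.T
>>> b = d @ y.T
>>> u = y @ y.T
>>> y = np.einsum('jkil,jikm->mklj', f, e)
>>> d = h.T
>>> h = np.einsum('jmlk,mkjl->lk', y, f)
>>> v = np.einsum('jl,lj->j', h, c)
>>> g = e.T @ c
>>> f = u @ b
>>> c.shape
(13, 5)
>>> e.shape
(13, 23, 13, 23)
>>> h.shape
(5, 13)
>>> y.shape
(23, 13, 5, 13)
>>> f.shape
(5, 5)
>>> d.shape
(13,)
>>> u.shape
(5, 5)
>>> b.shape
(5, 5)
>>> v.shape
(5,)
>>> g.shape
(23, 13, 23, 5)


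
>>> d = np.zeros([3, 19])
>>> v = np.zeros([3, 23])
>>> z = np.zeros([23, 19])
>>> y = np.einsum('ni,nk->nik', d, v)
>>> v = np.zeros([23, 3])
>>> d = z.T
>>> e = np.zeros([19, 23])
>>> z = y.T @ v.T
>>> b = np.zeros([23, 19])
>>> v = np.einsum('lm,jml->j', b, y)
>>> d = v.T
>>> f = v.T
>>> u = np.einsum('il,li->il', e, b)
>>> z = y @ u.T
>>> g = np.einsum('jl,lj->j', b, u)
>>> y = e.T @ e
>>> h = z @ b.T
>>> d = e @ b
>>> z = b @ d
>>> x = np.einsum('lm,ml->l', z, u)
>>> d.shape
(19, 19)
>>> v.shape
(3,)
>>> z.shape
(23, 19)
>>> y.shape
(23, 23)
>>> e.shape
(19, 23)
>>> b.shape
(23, 19)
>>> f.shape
(3,)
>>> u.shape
(19, 23)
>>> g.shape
(23,)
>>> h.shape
(3, 19, 23)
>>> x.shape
(23,)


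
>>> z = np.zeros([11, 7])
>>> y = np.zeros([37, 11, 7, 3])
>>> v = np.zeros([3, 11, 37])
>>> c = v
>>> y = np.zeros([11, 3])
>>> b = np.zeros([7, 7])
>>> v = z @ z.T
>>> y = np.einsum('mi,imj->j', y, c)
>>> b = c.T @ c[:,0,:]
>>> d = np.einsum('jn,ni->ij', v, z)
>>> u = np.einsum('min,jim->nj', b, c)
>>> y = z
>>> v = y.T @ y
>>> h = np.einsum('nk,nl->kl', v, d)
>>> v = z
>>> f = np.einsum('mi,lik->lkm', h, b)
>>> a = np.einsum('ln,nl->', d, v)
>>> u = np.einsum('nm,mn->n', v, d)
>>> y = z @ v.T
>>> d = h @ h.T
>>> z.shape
(11, 7)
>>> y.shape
(11, 11)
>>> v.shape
(11, 7)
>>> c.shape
(3, 11, 37)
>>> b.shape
(37, 11, 37)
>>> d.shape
(7, 7)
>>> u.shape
(11,)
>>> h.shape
(7, 11)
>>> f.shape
(37, 37, 7)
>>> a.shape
()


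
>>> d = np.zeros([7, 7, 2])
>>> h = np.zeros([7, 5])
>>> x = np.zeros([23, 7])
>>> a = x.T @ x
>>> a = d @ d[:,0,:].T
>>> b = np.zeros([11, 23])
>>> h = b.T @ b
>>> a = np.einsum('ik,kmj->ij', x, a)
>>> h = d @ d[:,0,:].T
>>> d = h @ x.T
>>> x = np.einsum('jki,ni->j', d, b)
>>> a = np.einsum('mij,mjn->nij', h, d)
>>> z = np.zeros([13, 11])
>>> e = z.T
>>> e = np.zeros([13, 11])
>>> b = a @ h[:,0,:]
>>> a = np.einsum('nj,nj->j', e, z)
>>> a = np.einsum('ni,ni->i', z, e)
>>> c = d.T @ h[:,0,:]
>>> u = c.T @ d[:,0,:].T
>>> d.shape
(7, 7, 23)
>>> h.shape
(7, 7, 7)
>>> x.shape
(7,)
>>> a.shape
(11,)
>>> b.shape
(23, 7, 7)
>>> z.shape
(13, 11)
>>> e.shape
(13, 11)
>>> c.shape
(23, 7, 7)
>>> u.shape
(7, 7, 7)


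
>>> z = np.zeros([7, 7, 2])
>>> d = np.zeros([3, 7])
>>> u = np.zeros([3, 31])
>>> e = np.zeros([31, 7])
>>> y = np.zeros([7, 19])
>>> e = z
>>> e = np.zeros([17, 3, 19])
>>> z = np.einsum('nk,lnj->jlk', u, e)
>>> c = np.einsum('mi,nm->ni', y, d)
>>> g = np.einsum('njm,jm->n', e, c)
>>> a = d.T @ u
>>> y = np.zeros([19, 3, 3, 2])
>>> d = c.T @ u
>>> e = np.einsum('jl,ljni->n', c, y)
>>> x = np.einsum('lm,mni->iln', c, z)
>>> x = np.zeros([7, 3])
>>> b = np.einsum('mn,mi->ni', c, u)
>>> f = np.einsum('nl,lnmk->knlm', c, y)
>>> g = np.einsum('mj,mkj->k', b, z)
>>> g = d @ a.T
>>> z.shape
(19, 17, 31)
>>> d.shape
(19, 31)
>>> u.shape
(3, 31)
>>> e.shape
(3,)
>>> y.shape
(19, 3, 3, 2)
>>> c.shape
(3, 19)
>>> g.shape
(19, 7)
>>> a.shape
(7, 31)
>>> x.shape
(7, 3)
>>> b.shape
(19, 31)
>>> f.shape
(2, 3, 19, 3)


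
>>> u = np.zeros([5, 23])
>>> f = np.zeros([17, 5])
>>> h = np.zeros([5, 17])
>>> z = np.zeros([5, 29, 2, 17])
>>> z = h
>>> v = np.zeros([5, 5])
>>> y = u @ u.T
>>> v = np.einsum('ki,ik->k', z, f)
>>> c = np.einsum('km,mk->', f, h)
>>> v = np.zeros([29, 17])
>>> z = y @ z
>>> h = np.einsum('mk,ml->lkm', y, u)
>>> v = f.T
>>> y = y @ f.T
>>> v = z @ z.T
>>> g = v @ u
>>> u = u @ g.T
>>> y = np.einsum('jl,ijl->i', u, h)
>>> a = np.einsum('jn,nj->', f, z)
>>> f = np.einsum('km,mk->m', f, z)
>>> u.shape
(5, 5)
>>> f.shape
(5,)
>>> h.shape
(23, 5, 5)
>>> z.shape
(5, 17)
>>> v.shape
(5, 5)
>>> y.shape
(23,)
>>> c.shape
()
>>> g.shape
(5, 23)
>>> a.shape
()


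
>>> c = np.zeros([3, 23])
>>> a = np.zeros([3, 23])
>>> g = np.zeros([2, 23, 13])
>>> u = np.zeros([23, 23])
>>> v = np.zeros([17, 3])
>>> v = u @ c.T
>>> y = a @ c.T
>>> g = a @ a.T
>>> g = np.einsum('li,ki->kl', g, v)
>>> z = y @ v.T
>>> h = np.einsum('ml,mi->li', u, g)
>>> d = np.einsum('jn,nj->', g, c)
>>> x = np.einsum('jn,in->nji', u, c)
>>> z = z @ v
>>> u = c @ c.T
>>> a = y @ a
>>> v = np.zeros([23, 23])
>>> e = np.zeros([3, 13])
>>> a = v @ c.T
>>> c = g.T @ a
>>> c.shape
(3, 3)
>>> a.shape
(23, 3)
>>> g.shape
(23, 3)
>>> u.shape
(3, 3)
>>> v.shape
(23, 23)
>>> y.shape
(3, 3)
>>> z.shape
(3, 3)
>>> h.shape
(23, 3)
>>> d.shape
()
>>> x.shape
(23, 23, 3)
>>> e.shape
(3, 13)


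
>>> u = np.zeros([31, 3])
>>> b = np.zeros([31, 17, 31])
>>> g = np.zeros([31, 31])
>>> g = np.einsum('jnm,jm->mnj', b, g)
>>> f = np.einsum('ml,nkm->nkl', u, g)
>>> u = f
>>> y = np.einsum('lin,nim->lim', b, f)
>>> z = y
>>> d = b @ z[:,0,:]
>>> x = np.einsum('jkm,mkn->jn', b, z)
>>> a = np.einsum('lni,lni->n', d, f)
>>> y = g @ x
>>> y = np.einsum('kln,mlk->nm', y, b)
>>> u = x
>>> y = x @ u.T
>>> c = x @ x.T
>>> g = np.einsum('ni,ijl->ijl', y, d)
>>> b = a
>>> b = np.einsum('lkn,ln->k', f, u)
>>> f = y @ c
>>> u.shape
(31, 3)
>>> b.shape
(17,)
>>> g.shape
(31, 17, 3)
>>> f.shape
(31, 31)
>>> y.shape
(31, 31)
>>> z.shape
(31, 17, 3)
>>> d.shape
(31, 17, 3)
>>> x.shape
(31, 3)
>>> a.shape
(17,)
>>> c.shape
(31, 31)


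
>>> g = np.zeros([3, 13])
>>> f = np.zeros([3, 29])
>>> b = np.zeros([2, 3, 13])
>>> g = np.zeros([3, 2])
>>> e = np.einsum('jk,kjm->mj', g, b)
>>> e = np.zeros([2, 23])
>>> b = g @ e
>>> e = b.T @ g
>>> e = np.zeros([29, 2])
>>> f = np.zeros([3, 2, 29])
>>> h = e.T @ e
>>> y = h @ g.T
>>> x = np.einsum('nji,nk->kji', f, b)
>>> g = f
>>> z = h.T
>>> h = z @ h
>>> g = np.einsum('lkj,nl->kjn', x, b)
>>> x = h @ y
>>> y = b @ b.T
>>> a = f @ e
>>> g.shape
(2, 29, 3)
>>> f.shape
(3, 2, 29)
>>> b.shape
(3, 23)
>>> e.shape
(29, 2)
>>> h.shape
(2, 2)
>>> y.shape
(3, 3)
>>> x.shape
(2, 3)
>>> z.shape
(2, 2)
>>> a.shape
(3, 2, 2)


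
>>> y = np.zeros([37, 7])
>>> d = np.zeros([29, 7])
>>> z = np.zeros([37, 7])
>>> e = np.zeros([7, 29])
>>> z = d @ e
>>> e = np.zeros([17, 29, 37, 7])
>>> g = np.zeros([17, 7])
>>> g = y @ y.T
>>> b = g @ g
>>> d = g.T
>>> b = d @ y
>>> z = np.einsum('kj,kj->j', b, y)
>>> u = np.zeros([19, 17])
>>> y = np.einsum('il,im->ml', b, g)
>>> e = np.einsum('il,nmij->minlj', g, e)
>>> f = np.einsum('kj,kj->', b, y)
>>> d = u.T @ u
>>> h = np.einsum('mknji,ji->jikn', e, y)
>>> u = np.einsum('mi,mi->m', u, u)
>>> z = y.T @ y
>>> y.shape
(37, 7)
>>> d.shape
(17, 17)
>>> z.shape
(7, 7)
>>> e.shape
(29, 37, 17, 37, 7)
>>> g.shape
(37, 37)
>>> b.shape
(37, 7)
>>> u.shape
(19,)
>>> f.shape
()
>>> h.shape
(37, 7, 37, 17)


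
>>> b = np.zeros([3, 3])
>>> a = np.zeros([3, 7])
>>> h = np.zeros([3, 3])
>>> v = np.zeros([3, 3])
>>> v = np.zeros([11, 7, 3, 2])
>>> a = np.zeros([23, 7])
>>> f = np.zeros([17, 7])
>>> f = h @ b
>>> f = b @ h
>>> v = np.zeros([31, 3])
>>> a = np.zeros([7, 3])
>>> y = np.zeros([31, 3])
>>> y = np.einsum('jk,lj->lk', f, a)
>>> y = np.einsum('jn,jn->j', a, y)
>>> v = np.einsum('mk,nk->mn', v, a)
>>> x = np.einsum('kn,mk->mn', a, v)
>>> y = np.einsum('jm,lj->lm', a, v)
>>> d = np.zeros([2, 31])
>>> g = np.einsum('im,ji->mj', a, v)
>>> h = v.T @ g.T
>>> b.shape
(3, 3)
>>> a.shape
(7, 3)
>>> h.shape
(7, 3)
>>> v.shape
(31, 7)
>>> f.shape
(3, 3)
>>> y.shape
(31, 3)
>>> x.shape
(31, 3)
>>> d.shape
(2, 31)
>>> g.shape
(3, 31)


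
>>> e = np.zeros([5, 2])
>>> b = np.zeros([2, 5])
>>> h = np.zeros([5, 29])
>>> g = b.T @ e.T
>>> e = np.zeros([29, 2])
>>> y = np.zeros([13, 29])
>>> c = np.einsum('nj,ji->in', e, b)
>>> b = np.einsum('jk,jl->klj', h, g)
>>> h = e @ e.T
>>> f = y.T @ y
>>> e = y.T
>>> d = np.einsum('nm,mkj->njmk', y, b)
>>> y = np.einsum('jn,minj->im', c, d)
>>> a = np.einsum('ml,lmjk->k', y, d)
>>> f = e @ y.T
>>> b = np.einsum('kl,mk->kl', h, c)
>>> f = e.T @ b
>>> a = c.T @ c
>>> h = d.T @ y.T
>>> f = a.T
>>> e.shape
(29, 13)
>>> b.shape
(29, 29)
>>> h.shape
(5, 29, 5, 5)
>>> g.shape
(5, 5)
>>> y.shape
(5, 13)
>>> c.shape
(5, 29)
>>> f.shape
(29, 29)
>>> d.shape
(13, 5, 29, 5)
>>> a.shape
(29, 29)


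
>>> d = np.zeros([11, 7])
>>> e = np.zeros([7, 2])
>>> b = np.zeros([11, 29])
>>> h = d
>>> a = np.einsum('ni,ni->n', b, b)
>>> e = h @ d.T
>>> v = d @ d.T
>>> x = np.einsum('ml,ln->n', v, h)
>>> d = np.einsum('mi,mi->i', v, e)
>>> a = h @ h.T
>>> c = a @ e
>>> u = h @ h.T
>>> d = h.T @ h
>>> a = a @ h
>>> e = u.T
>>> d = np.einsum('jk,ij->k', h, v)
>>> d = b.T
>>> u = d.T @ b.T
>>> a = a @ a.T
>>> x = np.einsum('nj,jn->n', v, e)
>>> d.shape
(29, 11)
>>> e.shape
(11, 11)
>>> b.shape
(11, 29)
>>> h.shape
(11, 7)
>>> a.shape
(11, 11)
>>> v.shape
(11, 11)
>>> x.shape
(11,)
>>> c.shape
(11, 11)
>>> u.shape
(11, 11)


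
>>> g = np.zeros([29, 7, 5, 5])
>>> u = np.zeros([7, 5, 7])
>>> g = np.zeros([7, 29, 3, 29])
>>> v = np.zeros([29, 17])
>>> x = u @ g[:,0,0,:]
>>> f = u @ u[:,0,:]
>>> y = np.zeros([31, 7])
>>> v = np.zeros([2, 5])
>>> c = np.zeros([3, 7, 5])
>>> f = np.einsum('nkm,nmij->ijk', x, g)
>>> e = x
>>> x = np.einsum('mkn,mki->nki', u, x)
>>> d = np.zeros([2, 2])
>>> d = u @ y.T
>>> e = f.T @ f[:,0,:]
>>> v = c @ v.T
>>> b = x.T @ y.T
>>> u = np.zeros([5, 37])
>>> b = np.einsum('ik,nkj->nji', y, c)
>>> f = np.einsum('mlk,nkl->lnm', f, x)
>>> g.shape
(7, 29, 3, 29)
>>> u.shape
(5, 37)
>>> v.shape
(3, 7, 2)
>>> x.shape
(7, 5, 29)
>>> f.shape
(29, 7, 3)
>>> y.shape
(31, 7)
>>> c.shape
(3, 7, 5)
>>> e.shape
(5, 29, 5)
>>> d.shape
(7, 5, 31)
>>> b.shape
(3, 5, 31)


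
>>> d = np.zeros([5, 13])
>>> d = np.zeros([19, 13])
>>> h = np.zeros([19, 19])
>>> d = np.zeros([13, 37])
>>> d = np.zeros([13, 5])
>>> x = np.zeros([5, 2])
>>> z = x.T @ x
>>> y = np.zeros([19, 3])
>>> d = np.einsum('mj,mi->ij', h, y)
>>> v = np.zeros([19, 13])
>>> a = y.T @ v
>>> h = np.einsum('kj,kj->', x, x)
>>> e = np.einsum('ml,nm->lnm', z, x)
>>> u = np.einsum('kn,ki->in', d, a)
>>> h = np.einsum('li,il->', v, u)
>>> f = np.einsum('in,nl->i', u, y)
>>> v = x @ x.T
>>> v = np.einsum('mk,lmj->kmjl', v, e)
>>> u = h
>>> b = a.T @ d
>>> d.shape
(3, 19)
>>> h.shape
()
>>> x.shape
(5, 2)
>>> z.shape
(2, 2)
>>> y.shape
(19, 3)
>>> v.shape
(5, 5, 2, 2)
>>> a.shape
(3, 13)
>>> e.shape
(2, 5, 2)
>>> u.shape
()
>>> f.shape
(13,)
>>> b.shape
(13, 19)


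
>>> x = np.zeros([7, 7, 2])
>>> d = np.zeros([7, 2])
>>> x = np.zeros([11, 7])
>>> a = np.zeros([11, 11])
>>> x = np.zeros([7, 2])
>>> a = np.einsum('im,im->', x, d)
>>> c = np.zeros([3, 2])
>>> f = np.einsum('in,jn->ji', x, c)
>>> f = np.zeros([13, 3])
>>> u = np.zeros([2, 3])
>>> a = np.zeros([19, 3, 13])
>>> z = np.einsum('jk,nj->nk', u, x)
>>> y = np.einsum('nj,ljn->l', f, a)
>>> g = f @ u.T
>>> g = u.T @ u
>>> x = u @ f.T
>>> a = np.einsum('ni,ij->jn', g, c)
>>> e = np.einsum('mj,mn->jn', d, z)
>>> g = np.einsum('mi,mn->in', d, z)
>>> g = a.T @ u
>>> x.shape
(2, 13)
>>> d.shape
(7, 2)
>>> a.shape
(2, 3)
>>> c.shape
(3, 2)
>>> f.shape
(13, 3)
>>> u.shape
(2, 3)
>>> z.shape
(7, 3)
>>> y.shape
(19,)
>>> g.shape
(3, 3)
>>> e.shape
(2, 3)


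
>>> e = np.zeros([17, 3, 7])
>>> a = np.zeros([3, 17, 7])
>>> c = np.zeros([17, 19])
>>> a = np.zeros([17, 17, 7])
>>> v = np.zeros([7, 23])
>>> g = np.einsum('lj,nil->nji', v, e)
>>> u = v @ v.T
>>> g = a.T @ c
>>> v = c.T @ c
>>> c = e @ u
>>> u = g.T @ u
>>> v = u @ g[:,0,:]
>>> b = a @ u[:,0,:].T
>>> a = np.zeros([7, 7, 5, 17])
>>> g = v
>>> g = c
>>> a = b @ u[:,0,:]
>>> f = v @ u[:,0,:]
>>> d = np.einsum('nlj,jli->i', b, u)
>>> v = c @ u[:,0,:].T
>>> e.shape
(17, 3, 7)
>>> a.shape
(17, 17, 7)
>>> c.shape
(17, 3, 7)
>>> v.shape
(17, 3, 19)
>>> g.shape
(17, 3, 7)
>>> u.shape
(19, 17, 7)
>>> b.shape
(17, 17, 19)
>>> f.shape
(19, 17, 7)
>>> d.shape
(7,)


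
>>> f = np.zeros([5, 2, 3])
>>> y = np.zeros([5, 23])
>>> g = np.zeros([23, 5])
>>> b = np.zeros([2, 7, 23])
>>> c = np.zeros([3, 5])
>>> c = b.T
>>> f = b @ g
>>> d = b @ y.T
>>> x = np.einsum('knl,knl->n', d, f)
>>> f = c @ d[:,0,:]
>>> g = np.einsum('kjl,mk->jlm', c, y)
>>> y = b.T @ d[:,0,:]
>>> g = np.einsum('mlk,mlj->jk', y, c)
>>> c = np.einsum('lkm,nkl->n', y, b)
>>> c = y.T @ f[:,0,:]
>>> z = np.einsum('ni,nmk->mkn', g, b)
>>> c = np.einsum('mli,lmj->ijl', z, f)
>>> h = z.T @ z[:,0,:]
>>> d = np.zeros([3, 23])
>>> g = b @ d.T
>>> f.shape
(23, 7, 5)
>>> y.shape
(23, 7, 5)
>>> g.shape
(2, 7, 3)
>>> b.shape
(2, 7, 23)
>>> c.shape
(2, 5, 23)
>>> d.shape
(3, 23)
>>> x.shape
(7,)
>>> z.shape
(7, 23, 2)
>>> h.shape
(2, 23, 2)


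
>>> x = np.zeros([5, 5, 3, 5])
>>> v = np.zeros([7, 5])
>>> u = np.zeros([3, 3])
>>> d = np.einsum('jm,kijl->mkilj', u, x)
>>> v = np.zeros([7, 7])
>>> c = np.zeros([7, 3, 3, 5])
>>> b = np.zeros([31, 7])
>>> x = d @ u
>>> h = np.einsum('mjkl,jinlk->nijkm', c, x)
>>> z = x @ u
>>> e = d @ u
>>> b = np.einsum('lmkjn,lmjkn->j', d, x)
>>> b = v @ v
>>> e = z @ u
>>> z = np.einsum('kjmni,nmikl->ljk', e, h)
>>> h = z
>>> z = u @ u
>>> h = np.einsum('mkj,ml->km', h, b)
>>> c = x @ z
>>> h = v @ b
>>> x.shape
(3, 5, 5, 5, 3)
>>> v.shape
(7, 7)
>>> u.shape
(3, 3)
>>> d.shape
(3, 5, 5, 5, 3)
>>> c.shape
(3, 5, 5, 5, 3)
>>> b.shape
(7, 7)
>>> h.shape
(7, 7)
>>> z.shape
(3, 3)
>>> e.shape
(3, 5, 5, 5, 3)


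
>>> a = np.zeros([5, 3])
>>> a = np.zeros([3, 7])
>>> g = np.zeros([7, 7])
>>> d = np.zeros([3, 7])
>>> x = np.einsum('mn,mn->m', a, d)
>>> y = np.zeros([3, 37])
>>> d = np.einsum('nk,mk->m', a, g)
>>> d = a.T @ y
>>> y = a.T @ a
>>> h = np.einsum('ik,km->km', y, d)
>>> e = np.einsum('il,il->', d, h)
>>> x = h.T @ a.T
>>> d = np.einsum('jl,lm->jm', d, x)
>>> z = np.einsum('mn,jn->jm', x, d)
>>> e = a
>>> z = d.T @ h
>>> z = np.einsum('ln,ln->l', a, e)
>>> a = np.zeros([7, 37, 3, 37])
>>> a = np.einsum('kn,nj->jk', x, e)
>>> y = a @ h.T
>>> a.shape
(7, 37)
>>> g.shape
(7, 7)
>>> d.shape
(7, 3)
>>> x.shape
(37, 3)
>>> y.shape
(7, 7)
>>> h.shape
(7, 37)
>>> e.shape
(3, 7)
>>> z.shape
(3,)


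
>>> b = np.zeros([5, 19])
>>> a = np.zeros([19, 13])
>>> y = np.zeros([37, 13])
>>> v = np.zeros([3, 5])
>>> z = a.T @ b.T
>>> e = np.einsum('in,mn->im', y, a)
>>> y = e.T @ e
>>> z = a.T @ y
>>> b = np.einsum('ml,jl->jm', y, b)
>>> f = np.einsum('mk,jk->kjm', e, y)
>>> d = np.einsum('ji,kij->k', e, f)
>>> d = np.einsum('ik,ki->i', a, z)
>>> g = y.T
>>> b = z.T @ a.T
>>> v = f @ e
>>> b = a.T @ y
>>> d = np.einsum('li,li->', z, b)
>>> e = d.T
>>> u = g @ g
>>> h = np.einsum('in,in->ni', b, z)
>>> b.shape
(13, 19)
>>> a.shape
(19, 13)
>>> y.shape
(19, 19)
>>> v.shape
(19, 19, 19)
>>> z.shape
(13, 19)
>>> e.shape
()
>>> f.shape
(19, 19, 37)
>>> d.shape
()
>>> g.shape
(19, 19)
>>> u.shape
(19, 19)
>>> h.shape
(19, 13)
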